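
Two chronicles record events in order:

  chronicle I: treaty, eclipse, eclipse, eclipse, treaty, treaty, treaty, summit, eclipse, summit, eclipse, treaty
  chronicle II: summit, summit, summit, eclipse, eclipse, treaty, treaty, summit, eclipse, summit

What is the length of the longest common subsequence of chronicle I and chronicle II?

Pick eclipse at chronicle I[3]=chronicle II[4] → eclipse at chronicle I[4]=chronicle II[5] → treaty at chronicle I[6]=chronicle II[6] → treaty at chronicle I[7]=chronicle II[7] → summit at chronicle I[8]=chronicle II[8] → eclipse at chronicle I[9]=chronicle II[9] → summit at chronicle I[10]=chronicle II[10]; all 7 events appear in both, in order. The LCS DP gives dp[12][10] = 7, so this is optimal.

7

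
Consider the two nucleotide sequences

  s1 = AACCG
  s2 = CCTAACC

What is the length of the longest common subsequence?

Pick A [1,4]; then A [2,5]; then C [3,6]; then C [4,7]; all 4 bases appear in both, in order. The LCS DP gives dp[5][7] = 4, so this is optimal.

4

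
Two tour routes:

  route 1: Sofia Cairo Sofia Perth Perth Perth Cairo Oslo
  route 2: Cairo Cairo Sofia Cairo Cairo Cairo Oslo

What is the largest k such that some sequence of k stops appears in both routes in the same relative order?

4

One common subsequence of length 4: Sofia [1,3] → Cairo [2,5] → Cairo [7,6] → Oslo [8,7]. Since dp[8][7] = 4, nothing longer is possible.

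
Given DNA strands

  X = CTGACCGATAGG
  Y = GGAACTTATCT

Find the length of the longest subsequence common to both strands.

Pick C (X #1, Y #5) → T (X #2, Y #7) → A (X #4, Y #8) → C (X #6, Y #10) → T (X #9, Y #11); all 5 bases appear in both, in order. dp[12][11] = 5 confirms this is the maximum.

5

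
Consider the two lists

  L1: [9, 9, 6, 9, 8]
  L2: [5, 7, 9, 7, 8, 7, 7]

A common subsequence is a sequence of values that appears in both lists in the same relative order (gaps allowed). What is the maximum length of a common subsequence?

Let dp[i][j] be the LCS length of the first i values of L1 and the first j values of L2. dp[i][j] = dp[i-1][j-1]+1 when the i-th and j-th values match, else max(dp[i-1][j], dp[i][j-1]).
    ·  5  7  9  7  8  7  7
 ·  0  0  0  0  0  0  0  0
 9  0  0  0  1  1  1  1  1
 9  0  0  0  1  1  1  1  1
 6  0  0  0  1  1  1  1  1
 9  0  0  0  1  1  1  1  1
 8  0  0  0  1  1  2  2  2
dp[5][7] = 2. One LCS (by backtracking along matches): 9, 8.

2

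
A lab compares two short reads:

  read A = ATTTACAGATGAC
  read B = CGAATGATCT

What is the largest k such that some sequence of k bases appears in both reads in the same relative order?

7

Taking C at read A[6]=read B[1] → A at read A[7]=read B[3] → A at read A[9]=read B[4] → T at read A[10]=read B[5] → G at read A[11]=read B[6] → A at read A[12]=read B[7] → C at read A[13]=read B[9] gives a common subsequence of length 7. Since dp[13][10] = 7, nothing longer is possible.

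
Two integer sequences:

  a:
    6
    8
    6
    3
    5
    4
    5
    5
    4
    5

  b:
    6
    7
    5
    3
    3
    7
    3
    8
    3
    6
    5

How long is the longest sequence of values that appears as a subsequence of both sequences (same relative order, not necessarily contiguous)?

Let dp[i][j] be the LCS length of the first i values of a and the first j values of b. dp[i][j] = dp[i-1][j-1]+1 when the i-th and j-th values match, else max(dp[i-1][j], dp[i][j-1]).
    ·  6  7  5  3  3  7  3  8  3  6  5
 ·  0  0  0  0  0  0  0  0  0  0  0  0
 6  0  1  1  1  1  1  1  1  1  1  1  1
 8  0  1  1  1  1  1  1  1  2  2  2  2
 6  0  1  1  1  1  1  1  1  2  2  3  3
 3  0  1  1  1  2  2  2  2  2  3  3  3
 5  0  1  1  2  2  2  2  2  2  3  3  4
 4  0  1  1  2  2  2  2  2  2  3  3  4
 5  0  1  1  2  2  2  2  2  2  3  3  4
 5  0  1  1  2  2  2  2  2  2  3  3  4
 4  0  1  1  2  2  2  2  2  2  3  3  4
 5  0  1  1  2  2  2  2  2  2  3  3  4
dp[10][11] = 4. One LCS (by backtracking along matches): 6, 8, 6, 5.

4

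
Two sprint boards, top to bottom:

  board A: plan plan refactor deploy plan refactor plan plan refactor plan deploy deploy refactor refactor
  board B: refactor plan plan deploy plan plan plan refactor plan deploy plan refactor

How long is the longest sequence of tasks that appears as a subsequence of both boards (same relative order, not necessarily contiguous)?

10

One common subsequence of length 10: plan (board A #1, board B #2), plan (board A #2, board B #3), deploy (board A #4, board B #4), plan (board A #5, board B #5), plan (board A #7, board B #6), plan (board A #8, board B #7), refactor (board A #9, board B #8), plan (board A #10, board B #9), deploy (board A #11, board B #10), refactor (board A #14, board B #12). dp[14][12] = 10 confirms this is the maximum.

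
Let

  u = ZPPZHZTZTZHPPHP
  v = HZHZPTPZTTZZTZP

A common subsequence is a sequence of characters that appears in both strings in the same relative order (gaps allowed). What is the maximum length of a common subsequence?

Taking Z (u #1, v #4) → P (u #2, v #5) → P (u #3, v #7) → Z (u #4, v #8) → Z (u #6, v #11) → Z (u #8, v #12) → T (u #9, v #13) → Z (u #10, v #14) → P (u #15, v #15) gives a common subsequence of length 9, and the DP table's final entry dp[15][15] is also 9, so no common subsequence is longer.

9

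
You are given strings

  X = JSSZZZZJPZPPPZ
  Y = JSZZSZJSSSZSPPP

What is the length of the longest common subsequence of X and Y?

10

One common subsequence of length 10: J (X #1, Y #1), S (X #3, Y #2), Z (X #4, Y #3), Z (X #5, Y #4), Z (X #7, Y #6), J (X #8, Y #7), Z (X #10, Y #11), P (X #11, Y #13), P (X #12, Y #14), P (X #13, Y #15), and the DP table's final entry dp[14][15] is also 10, so no common subsequence is longer.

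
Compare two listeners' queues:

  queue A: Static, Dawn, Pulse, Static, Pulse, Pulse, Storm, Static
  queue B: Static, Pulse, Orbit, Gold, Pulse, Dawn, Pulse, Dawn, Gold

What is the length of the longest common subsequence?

One common subsequence of length 4: Static (queue A #1, queue B #1), Pulse (queue A #3, queue B #2), Pulse (queue A #5, queue B #5), Pulse (queue A #6, queue B #7), and the DP table's final entry dp[8][9] is also 4, so no common subsequence is longer.

4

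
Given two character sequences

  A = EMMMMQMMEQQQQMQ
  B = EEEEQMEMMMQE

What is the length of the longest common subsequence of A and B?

7

Taking E [1,4], M [2,6], M [3,8], M [4,9], M [5,10], Q [6,11], E [9,12] gives a common subsequence of length 7, and the DP table's final entry dp[15][12] is also 7, so no common subsequence is longer.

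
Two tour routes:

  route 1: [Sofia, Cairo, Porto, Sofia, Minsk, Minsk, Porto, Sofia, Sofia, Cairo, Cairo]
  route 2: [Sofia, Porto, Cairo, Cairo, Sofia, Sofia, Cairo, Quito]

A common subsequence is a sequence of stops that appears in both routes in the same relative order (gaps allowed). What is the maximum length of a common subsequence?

Pick Sofia (route 1 #1, route 2 #1), then Cairo (route 1 #2, route 2 #4), then Sofia (route 1 #8, route 2 #5), then Sofia (route 1 #9, route 2 #6), then Cairo (route 1 #10, route 2 #7); all 5 stops appear in both, in order. dp[11][8] = 5 confirms this is the maximum.

5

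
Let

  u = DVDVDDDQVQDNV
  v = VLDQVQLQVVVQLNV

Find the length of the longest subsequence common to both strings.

One common subsequence of length 8: V at u[2]=v[1]; then D at u[3]=v[3]; then V at u[4]=v[5]; then Q at u[8]=v[8]; then V at u[9]=v[11]; then Q at u[10]=v[12]; then N at u[12]=v[14]; then V at u[13]=v[15], and the DP table's final entry dp[13][15] is also 8, so no common subsequence is longer.

8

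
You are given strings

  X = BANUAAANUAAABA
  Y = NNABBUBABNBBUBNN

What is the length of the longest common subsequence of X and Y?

6

One common subsequence of length 6: B (X #1, Y #5) → U (X #4, Y #6) → A (X #5, Y #8) → N (X #8, Y #10) → U (X #9, Y #13) → B (X #13, Y #14). The LCS DP gives dp[14][16] = 6, so this is optimal.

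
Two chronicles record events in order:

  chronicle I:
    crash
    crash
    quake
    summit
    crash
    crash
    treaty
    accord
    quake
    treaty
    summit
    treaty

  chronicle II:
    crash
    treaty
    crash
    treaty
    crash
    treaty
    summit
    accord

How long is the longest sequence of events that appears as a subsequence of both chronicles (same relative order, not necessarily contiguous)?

5

Pick crash (chronicle I #1, chronicle II #1) → crash (chronicle I #2, chronicle II #3) → crash (chronicle I #6, chronicle II #5) → treaty (chronicle I #7, chronicle II #6) → accord (chronicle I #8, chronicle II #8); all 5 events appear in both, in order. Since dp[12][8] = 5, nothing longer is possible.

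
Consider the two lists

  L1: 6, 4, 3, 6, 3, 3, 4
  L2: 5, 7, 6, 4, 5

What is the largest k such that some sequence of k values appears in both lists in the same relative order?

2

Taking 6 at L1[1]=L2[3], 4 at L1[2]=L2[4] gives a common subsequence of length 2, and the DP table's final entry dp[7][5] is also 2, so no common subsequence is longer.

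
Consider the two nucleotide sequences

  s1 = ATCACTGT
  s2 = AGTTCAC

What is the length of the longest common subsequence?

Taking A (s1 #1, s2 #1), then T (s1 #2, s2 #4), then C (s1 #3, s2 #5), then A (s1 #4, s2 #6), then C (s1 #5, s2 #7) gives a common subsequence of length 5, and the DP table's final entry dp[8][7] is also 5, so no common subsequence is longer.

5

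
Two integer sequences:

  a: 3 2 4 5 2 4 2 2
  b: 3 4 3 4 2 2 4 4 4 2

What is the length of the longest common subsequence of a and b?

5

Let dp[i][j] be the LCS length of the first i values of a and the first j values of b. dp[i][j] = dp[i-1][j-1]+1 when the i-th and j-th values match, else max(dp[i-1][j], dp[i][j-1]).
    ·  3  4  3  4  2  2  4  4  4  2
 ·  0  0  0  0  0  0  0  0  0  0  0
 3  0  1  1  1  1  1  1  1  1  1  1
 2  0  1  1  1  1  2  2  2  2  2  2
 4  0  1  2  2  2  2  2  3  3  3  3
 5  0  1  2  2  2  2  2  3  3  3  3
 2  0  1  2  2  2  3  3  3  3  3  4
 4  0  1  2  2  3  3  3  4  4  4  4
 2  0  1  2  2  3  4  4  4  4  4  5
 2  0  1  2  2  3  4  5  5  5  5  5
dp[8][10] = 5. One LCS (by backtracking along matches): 3, 2, 4, 4, 2.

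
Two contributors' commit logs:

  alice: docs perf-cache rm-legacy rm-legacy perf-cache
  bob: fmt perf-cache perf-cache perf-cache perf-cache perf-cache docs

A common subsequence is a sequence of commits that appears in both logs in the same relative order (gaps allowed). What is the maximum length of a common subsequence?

2

One common subsequence of length 2: perf-cache at alice[2]=bob[5]; then perf-cache at alice[5]=bob[6]. dp[5][7] = 2 confirms this is the maximum.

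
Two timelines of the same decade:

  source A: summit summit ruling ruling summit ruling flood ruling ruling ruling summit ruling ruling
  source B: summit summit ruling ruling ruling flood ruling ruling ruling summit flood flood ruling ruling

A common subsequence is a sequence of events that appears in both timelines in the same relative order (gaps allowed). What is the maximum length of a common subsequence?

12

Pick summit at source A[1]=source B[1] → summit at source A[2]=source B[2] → ruling at source A[3]=source B[3] → ruling at source A[4]=source B[4] → ruling at source A[6]=source B[5] → flood at source A[7]=source B[6] → ruling at source A[8]=source B[7] → ruling at source A[9]=source B[8] → ruling at source A[10]=source B[9] → summit at source A[11]=source B[10] → ruling at source A[12]=source B[13] → ruling at source A[13]=source B[14]; all 12 events appear in both, in order. Since dp[13][14] = 12, nothing longer is possible.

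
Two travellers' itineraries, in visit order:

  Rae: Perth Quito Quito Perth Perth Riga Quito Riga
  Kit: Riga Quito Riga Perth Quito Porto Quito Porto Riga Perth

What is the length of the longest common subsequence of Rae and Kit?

Match Perth [1,4]; then Quito [2,5]; then Quito [3,7]; then Perth [5,10] — 4 stops in the same relative order in both. The LCS DP gives dp[8][10] = 4, so this is optimal.

4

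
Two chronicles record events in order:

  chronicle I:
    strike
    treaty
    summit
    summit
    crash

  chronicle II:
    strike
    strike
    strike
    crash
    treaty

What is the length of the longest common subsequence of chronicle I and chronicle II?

2

One common subsequence of length 2: strike (chronicle I #1, chronicle II #3), then treaty (chronicle I #2, chronicle II #5). Since dp[5][5] = 2, nothing longer is possible.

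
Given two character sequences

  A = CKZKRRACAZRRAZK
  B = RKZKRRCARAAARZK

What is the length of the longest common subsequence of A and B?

Match K (A #2, B #2), then Z (A #3, B #3), then K (A #4, B #4), then R (A #5, B #5), then R (A #6, B #6), then C (A #8, B #7), then A (A #9, B #8), then R (A #11, B #9), then R (A #12, B #13), then Z (A #14, B #14), then K (A #15, B #15) — 11 characters in the same relative order in both. dp[15][15] = 11 confirms this is the maximum.

11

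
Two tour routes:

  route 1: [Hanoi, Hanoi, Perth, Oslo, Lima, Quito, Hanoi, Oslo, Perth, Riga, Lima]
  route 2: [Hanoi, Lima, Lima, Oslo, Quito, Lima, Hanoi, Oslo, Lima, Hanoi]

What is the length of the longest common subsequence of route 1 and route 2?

6

Pick Hanoi at route 1[1]=route 2[1] → Oslo at route 1[4]=route 2[4] → Lima at route 1[5]=route 2[6] → Hanoi at route 1[7]=route 2[7] → Oslo at route 1[8]=route 2[8] → Lima at route 1[11]=route 2[9]; all 6 stops appear in both, in order. The LCS DP gives dp[11][10] = 6, so this is optimal.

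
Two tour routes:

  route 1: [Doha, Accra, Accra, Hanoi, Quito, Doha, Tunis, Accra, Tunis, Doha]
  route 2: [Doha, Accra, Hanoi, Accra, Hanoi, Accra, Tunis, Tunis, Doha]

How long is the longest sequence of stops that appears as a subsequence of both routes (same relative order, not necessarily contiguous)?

Pick Doha [1,1], then Accra [2,2], then Accra [3,4], then Hanoi [4,5], then Tunis [7,7], then Tunis [9,8], then Doha [10,9]; all 7 stops appear in both, in order. dp[10][9] = 7 confirms this is the maximum.

7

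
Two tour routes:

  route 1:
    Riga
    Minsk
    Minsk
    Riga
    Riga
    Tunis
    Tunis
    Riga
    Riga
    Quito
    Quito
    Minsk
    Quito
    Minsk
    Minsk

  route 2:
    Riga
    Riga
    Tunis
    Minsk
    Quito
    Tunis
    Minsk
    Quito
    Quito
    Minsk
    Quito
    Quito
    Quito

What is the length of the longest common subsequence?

Pick Riga (route 1 #4, route 2 #1); then Riga (route 1 #5, route 2 #2); then Tunis (route 1 #6, route 2 #3); then Tunis (route 1 #7, route 2 #6); then Quito (route 1 #10, route 2 #8); then Quito (route 1 #11, route 2 #9); then Minsk (route 1 #12, route 2 #10); then Quito (route 1 #13, route 2 #13); all 8 stops appear in both, in order. Since dp[15][13] = 8, nothing longer is possible.

8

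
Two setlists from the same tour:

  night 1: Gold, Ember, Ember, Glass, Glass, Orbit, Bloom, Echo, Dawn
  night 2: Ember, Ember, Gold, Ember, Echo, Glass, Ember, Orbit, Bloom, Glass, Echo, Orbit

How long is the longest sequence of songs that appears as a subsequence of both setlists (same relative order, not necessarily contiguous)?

Match Gold (night 1 #1, night 2 #3) → Ember (night 1 #2, night 2 #4) → Ember (night 1 #3, night 2 #7) → Orbit (night 1 #6, night 2 #8) → Bloom (night 1 #7, night 2 #9) → Echo (night 1 #8, night 2 #11) — 6 songs in the same relative order in both. The LCS DP gives dp[9][12] = 6, so this is optimal.

6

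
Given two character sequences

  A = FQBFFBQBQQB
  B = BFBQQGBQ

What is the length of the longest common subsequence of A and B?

6

Let dp[i][j] be the LCS length of the first i characters of A and the first j characters of B. dp[i][j] = dp[i-1][j-1]+1 when the i-th and j-th characters match, else max(dp[i-1][j], dp[i][j-1]).
    ·  B  F  B  Q  Q  G  B  Q
 ·  0  0  0  0  0  0  0  0  0
 F  0  0  1  1  1  1  1  1  1
 Q  0  0  1  1  2  2  2  2  2
 B  0  1  1  2  2  2  2  3  3
 F  0  1  2  2  2  2  2  3  3
 F  0  1  2  2  2  2  2  3  3
 B  0  1  2  3  3  3  3  3  3
 Q  0  1  2  3  4  4  4  4  4
 B  0  1  2  3  4  4  4  5  5
 Q  0  1  2  3  4  5  5  5  6
 Q  0  1  2  3  4  5  5  5  6
 B  0  1  2  3  4  5  5  6  6
dp[11][8] = 6. One LCS (by backtracking along matches): BFBQBQ.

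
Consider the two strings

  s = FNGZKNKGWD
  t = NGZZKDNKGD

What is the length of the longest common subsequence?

Match N [2,1], G [3,2], Z [4,4], K [5,5], N [6,7], K [7,8], G [8,9], D [10,10] — 8 characters in the same relative order in both. dp[10][10] = 8 confirms this is the maximum.

8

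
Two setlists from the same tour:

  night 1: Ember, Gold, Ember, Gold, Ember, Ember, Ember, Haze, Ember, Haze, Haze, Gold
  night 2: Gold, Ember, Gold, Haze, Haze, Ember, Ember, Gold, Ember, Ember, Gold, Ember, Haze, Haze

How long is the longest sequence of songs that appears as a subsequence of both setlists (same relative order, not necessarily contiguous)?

9

One common subsequence of length 9: Ember (night 1 #1, night 2 #2), Gold (night 1 #2, night 2 #3), Ember (night 1 #3, night 2 #7), Gold (night 1 #4, night 2 #8), Ember (night 1 #5, night 2 #9), Ember (night 1 #6, night 2 #10), Ember (night 1 #9, night 2 #12), Haze (night 1 #10, night 2 #13), Haze (night 1 #11, night 2 #14). Since dp[12][14] = 9, nothing longer is possible.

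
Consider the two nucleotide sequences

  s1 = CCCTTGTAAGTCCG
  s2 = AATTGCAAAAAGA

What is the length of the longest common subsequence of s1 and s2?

6

One common subsequence of length 6: T [4,3] → T [5,4] → G [6,5] → A [8,10] → A [9,11] → G [10,12]. Since dp[14][13] = 6, nothing longer is possible.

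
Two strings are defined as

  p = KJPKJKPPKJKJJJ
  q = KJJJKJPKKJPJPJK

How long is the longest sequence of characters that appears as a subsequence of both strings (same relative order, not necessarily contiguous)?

Pick K at p[1]=q[1], then J at p[2]=q[4], then K at p[4]=q[5], then J at p[5]=q[6], then P at p[8]=q[7], then K at p[9]=q[8], then K at p[11]=q[9], then J at p[12]=q[10], then J at p[13]=q[12], then J at p[14]=q[14]; all 10 characters appear in both, in order. dp[14][15] = 10 confirms this is the maximum.

10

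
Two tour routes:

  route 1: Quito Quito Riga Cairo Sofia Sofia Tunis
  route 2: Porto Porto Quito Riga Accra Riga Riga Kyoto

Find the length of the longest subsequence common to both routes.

Pick Quito (route 1 #1, route 2 #3), Riga (route 1 #3, route 2 #7); all 2 stops appear in both, in order. dp[7][8] = 2 confirms this is the maximum.

2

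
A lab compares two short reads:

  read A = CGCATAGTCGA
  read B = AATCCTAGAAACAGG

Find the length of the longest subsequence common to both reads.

7

Pick C at read A[1]=read B[4]; then C at read A[3]=read B[5]; then T at read A[5]=read B[6]; then A at read A[6]=read B[7]; then G at read A[7]=read B[8]; then C at read A[9]=read B[12]; then G at read A[10]=read B[15]; all 7 bases appear in both, in order. Since dp[11][15] = 7, nothing longer is possible.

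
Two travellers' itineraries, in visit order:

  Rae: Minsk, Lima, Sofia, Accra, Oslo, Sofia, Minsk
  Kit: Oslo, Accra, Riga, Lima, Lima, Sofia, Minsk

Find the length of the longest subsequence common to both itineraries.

One common subsequence of length 3: Lima (Rae #2, Kit #5) → Sofia (Rae #6, Kit #6) → Minsk (Rae #7, Kit #7). dp[7][7] = 3 confirms this is the maximum.

3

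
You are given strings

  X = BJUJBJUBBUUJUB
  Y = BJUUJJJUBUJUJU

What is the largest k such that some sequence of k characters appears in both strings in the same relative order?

11

One common subsequence of length 11: B [1,1], J [2,2], U [3,4], J [4,6], J [6,7], U [7,8], B [9,9], U [10,10], U [11,12], J [12,13], U [13,14]. dp[14][14] = 11 confirms this is the maximum.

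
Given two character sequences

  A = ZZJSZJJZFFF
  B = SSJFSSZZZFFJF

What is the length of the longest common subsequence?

7

Pick J (A #3, B #3), then S (A #4, B #6), then Z (A #5, B #8), then Z (A #8, B #9), then F (A #9, B #10), then F (A #10, B #11), then F (A #11, B #13); all 7 characters appear in both, in order. dp[11][13] = 7 confirms this is the maximum.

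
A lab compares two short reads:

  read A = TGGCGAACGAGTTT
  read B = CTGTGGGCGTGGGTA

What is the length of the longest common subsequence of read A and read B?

One common subsequence of length 8: T [1,4], G [2,6], G [3,7], C [4,8], G [5,11], G [9,12], G [11,13], T [12,14]. Since dp[14][15] = 8, nothing longer is possible.

8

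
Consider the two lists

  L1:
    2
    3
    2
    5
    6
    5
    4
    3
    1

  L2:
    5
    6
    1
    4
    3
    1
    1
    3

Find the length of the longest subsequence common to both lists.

Let dp[i][j] be the LCS length of the first i values of L1 and the first j values of L2. dp[i][j] = dp[i-1][j-1]+1 when the i-th and j-th values match, else max(dp[i-1][j], dp[i][j-1]).
    ·  5  6  1  4  3  1  1  3
 ·  0  0  0  0  0  0  0  0  0
 2  0  0  0  0  0  0  0  0  0
 3  0  0  0  0  0  1  1  1  1
 2  0  0  0  0  0  1  1  1  1
 5  0  1  1  1  1  1  1  1  1
 6  0  1  2  2  2  2  2  2  2
 5  0  1  2  2  2  2  2  2  2
 4  0  1  2  2  3  3  3  3  3
 3  0  1  2  2  3  4  4  4  4
 1  0  1  2  3  3  4  5  5  5
dp[9][8] = 5. One LCS (by backtracking along matches): 5, 6, 4, 3, 1.

5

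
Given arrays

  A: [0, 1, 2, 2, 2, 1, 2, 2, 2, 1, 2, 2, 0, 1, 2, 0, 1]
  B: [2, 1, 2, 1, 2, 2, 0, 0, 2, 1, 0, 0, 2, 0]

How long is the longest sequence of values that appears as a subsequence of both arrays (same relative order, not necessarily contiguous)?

Pick 1 at A[2]=B[2] → 2 at A[5]=B[3] → 1 at A[6]=B[4] → 2 at A[7]=B[5] → 2 at A[8]=B[6] → 2 at A[9]=B[9] → 1 at A[10]=B[10] → 0 at A[13]=B[12] → 2 at A[15]=B[13] → 0 at A[16]=B[14]; all 10 values appear in both, in order. Since dp[17][14] = 10, nothing longer is possible.

10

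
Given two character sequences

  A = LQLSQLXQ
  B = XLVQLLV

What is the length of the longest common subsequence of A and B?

Let dp[i][j] be the LCS length of the first i characters of A and the first j characters of B. dp[i][j] = dp[i-1][j-1]+1 when the i-th and j-th characters match, else max(dp[i-1][j], dp[i][j-1]).
    ·  X  L  V  Q  L  L  V
 ·  0  0  0  0  0  0  0  0
 L  0  0  1  1  1  1  1  1
 Q  0  0  1  1  2  2  2  2
 L  0  0  1  1  2  3  3  3
 S  0  0  1  1  2  3  3  3
 Q  0  0  1  1  2  3  3  3
 L  0  0  1  1  2  3  4  4
 X  0  1  1  1  2  3  4  4
 Q  0  1  1  1  2  3  4  4
dp[8][7] = 4. One LCS (by backtracking along matches): LQLL.

4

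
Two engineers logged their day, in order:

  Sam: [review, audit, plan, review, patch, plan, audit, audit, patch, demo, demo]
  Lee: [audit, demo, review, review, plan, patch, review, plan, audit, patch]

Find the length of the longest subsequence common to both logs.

Taking review [1,4], plan [3,5], review [4,7], plan [6,8], audit [8,9], patch [9,10] gives a common subsequence of length 6, and the DP table's final entry dp[11][10] is also 6, so no common subsequence is longer.

6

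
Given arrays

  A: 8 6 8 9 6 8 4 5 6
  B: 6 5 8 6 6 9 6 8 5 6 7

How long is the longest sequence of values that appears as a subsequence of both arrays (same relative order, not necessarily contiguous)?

Taking 8 at A[1]=B[3] → 6 at A[2]=B[5] → 9 at A[4]=B[6] → 6 at A[5]=B[7] → 8 at A[6]=B[8] → 5 at A[8]=B[9] → 6 at A[9]=B[10] gives a common subsequence of length 7, and the DP table's final entry dp[9][11] is also 7, so no common subsequence is longer.

7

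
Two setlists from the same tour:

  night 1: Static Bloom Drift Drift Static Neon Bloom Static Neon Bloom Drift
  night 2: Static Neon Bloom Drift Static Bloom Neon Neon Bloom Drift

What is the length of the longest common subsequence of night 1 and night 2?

8

Pick Static (night 1 #1, night 2 #1) → Bloom (night 1 #2, night 2 #3) → Drift (night 1 #4, night 2 #4) → Static (night 1 #5, night 2 #5) → Neon (night 1 #6, night 2 #7) → Neon (night 1 #9, night 2 #8) → Bloom (night 1 #10, night 2 #9) → Drift (night 1 #11, night 2 #10); all 8 songs appear in both, in order. The LCS DP gives dp[11][10] = 8, so this is optimal.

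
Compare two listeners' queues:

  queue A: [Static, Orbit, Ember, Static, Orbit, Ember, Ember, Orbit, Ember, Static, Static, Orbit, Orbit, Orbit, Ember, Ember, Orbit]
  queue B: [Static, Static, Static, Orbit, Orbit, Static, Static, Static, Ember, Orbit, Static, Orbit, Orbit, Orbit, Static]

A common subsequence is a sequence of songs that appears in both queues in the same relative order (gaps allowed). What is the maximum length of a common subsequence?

Taking Static [1,2], Static [4,3], Orbit [5,4], Orbit [8,5], Static [10,7], Static [11,8], Orbit [12,10], Orbit [13,12], Orbit [14,13], Orbit [17,14] gives a common subsequence of length 10. Since dp[17][15] = 10, nothing longer is possible.

10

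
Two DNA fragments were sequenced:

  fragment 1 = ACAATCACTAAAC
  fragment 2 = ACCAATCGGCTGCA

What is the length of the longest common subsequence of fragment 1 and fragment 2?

One common subsequence of length 9: A at fragment 1[1]=fragment 2[1]; then C at fragment 1[2]=fragment 2[3]; then A at fragment 1[3]=fragment 2[4]; then A at fragment 1[4]=fragment 2[5]; then T at fragment 1[5]=fragment 2[6]; then C at fragment 1[6]=fragment 2[7]; then C at fragment 1[8]=fragment 2[10]; then T at fragment 1[9]=fragment 2[11]; then A at fragment 1[12]=fragment 2[14]. dp[13][14] = 9 confirms this is the maximum.

9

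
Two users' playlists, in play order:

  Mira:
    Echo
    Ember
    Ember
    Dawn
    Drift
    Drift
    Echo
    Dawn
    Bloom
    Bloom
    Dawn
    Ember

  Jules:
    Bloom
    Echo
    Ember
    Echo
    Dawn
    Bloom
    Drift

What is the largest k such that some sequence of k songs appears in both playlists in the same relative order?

5

Pick Echo [1,2], Ember [3,3], Echo [7,4], Dawn [8,5], Bloom [9,6]; all 5 songs appear in both, in order, and the DP table's final entry dp[12][7] is also 5, so no common subsequence is longer.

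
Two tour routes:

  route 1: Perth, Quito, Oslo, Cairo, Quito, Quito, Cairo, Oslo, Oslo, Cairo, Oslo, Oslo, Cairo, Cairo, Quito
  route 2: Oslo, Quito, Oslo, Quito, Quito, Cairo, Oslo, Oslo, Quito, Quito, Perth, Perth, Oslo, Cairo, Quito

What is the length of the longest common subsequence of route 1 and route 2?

Match Quito (route 1 #2, route 2 #2) → Oslo (route 1 #3, route 2 #3) → Quito (route 1 #5, route 2 #4) → Quito (route 1 #6, route 2 #5) → Cairo (route 1 #7, route 2 #6) → Oslo (route 1 #8, route 2 #7) → Oslo (route 1 #9, route 2 #8) → Oslo (route 1 #12, route 2 #13) → Cairo (route 1 #14, route 2 #14) → Quito (route 1 #15, route 2 #15) — 10 stops in the same relative order in both. Since dp[15][15] = 10, nothing longer is possible.

10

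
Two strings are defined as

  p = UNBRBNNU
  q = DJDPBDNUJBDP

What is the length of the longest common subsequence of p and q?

Match B at p[3]=q[5] → N at p[7]=q[7] → U at p[8]=q[8] — 3 characters in the same relative order in both, and the DP table's final entry dp[8][12] is also 3, so no common subsequence is longer.

3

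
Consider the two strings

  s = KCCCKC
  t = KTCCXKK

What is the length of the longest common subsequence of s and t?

Match K [1,1], C [2,3], C [3,4], K [5,7] — 4 characters in the same relative order in both. Since dp[6][7] = 4, nothing longer is possible.

4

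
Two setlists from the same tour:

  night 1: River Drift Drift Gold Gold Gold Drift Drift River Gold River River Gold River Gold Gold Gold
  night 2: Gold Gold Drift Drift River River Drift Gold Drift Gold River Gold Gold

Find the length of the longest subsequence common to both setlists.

10

Match Gold (night 1 #5, night 2 #1), Gold (night 1 #6, night 2 #2), Drift (night 1 #7, night 2 #3), Drift (night 1 #8, night 2 #4), River (night 1 #9, night 2 #6), Gold (night 1 #10, night 2 #8), Gold (night 1 #13, night 2 #10), River (night 1 #14, night 2 #11), Gold (night 1 #16, night 2 #12), Gold (night 1 #17, night 2 #13) — 10 songs in the same relative order in both. The LCS DP gives dp[17][13] = 10, so this is optimal.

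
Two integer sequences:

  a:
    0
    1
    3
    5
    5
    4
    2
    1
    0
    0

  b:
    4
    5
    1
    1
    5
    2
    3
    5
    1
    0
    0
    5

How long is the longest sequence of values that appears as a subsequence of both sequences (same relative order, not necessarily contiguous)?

6

Pick 1 (a #2, b #4), 3 (a #3, b #7), 5 (a #5, b #8), 1 (a #8, b #9), 0 (a #9, b #10), 0 (a #10, b #11); all 6 values appear in both, in order. The LCS DP gives dp[10][12] = 6, so this is optimal.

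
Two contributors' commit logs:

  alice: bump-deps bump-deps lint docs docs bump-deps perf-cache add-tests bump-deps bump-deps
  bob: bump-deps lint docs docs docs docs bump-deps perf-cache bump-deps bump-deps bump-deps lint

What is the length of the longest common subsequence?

8

Match bump-deps (alice #2, bob #1); then lint (alice #3, bob #2); then docs (alice #4, bob #5); then docs (alice #5, bob #6); then bump-deps (alice #6, bob #7); then perf-cache (alice #7, bob #8); then bump-deps (alice #9, bob #10); then bump-deps (alice #10, bob #11) — 8 commits in the same relative order in both, and the DP table's final entry dp[10][12] is also 8, so no common subsequence is longer.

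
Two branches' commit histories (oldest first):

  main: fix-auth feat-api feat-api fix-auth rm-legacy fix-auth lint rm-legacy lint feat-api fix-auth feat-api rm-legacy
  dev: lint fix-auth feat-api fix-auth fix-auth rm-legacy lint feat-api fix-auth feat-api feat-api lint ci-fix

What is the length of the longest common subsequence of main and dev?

9

Pick fix-auth at main[1]=dev[2], feat-api at main[3]=dev[3], fix-auth at main[4]=dev[4], fix-auth at main[6]=dev[5], rm-legacy at main[8]=dev[6], lint at main[9]=dev[7], feat-api at main[10]=dev[8], fix-auth at main[11]=dev[9], feat-api at main[12]=dev[11]; all 9 commits appear in both, in order, and the DP table's final entry dp[13][13] is also 9, so no common subsequence is longer.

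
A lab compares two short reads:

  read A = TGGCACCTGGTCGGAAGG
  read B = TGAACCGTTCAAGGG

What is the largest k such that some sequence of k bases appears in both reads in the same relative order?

12

One common subsequence of length 12: T at read A[1]=read B[1] → G at read A[2]=read B[2] → A at read A[5]=read B[4] → C at read A[6]=read B[5] → C at read A[7]=read B[6] → T at read A[8]=read B[8] → T at read A[11]=read B[9] → C at read A[12]=read B[10] → A at read A[15]=read B[11] → A at read A[16]=read B[12] → G at read A[17]=read B[14] → G at read A[18]=read B[15]. Since dp[18][15] = 12, nothing longer is possible.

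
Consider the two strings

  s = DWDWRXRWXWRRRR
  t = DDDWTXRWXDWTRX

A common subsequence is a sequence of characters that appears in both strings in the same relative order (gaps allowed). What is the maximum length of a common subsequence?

Taking D at s[1]=t[2] → D at s[3]=t[3] → W at s[4]=t[4] → X at s[6]=t[6] → R at s[7]=t[7] → W at s[8]=t[8] → X at s[9]=t[9] → W at s[10]=t[11] → R at s[11]=t[13] gives a common subsequence of length 9, and the DP table's final entry dp[14][14] is also 9, so no common subsequence is longer.

9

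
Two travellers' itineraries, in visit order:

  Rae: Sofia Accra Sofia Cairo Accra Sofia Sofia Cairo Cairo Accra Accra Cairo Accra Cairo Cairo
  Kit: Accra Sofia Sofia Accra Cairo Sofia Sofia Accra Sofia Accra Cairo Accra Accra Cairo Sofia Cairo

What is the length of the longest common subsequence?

Match Sofia at Rae[1]=Kit[3]; then Accra at Rae[2]=Kit[4]; then Cairo at Rae[4]=Kit[5]; then Sofia at Rae[6]=Kit[6]; then Sofia at Rae[7]=Kit[7]; then Accra at Rae[10]=Kit[8]; then Accra at Rae[11]=Kit[10]; then Cairo at Rae[12]=Kit[11]; then Accra at Rae[13]=Kit[13]; then Cairo at Rae[14]=Kit[14]; then Cairo at Rae[15]=Kit[16] — 11 stops in the same relative order in both. Since dp[15][16] = 11, nothing longer is possible.

11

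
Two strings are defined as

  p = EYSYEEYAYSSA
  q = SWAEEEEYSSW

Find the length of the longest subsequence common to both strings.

6

Let dp[i][j] be the LCS length of the first i characters of p and the first j characters of q. dp[i][j] = dp[i-1][j-1]+1 when the i-th and j-th characters match, else max(dp[i-1][j], dp[i][j-1]).
    ·  S  W  A  E  E  E  E  Y  S  S  W
 ·  0  0  0  0  0  0  0  0  0  0  0  0
 E  0  0  0  0  1  1  1  1  1  1  1  1
 Y  0  0  0  0  1  1  1  1  2  2  2  2
 S  0  1  1  1  1  1  1  1  2  3  3  3
 Y  0  1  1  1  1  1  1  1  2  3  3  3
 E  0  1  1  1  2  2  2  2  2  3  3  3
 E  0  1  1  1  2  3  3  3  3  3  3  3
 Y  0  1  1  1  2  3  3  3  4  4  4  4
 A  0  1  1  2  2  3  3  3  4  4  4  4
 Y  0  1  1  2  2  3  3  3  4  4  4  4
 S  0  1  1  2  2  3  3  3  4  5  5  5
 S  0  1  1  2  2  3  3  3  4  5  6  6
 A  0  1  1  2  2  3  3  3  4  5  6  6
dp[12][11] = 6. One LCS (by backtracking along matches): EEEYSS.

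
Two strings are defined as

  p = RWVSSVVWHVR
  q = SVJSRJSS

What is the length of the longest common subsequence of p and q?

3

Let dp[i][j] be the LCS length of the first i characters of p and the first j characters of q. dp[i][j] = dp[i-1][j-1]+1 when the i-th and j-th characters match, else max(dp[i-1][j], dp[i][j-1]).
    ·  S  V  J  S  R  J  S  S
 ·  0  0  0  0  0  0  0  0  0
 R  0  0  0  0  0  1  1  1  1
 W  0  0  0  0  0  1  1  1  1
 V  0  0  1  1  1  1  1  1  1
 S  0  1  1  1  2  2  2  2  2
 S  0  1  1  1  2  2  2  3  3
 V  0  1  2  2  2  2  2  3  3
 V  0  1  2  2  2  2  2  3  3
 W  0  1  2  2  2  2  2  3  3
 H  0  1  2  2  2  2  2  3  3
 V  0  1  2  2  2  2  2  3  3
 R  0  1  2  2  2  3  3  3  3
dp[11][8] = 3. One LCS (by backtracking along matches): RSS.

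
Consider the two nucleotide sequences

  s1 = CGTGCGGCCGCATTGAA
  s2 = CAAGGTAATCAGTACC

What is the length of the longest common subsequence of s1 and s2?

Pick C at s1[1]=s2[1] → G at s1[2]=s2[5] → T at s1[3]=s2[9] → C at s1[5]=s2[10] → G at s1[6]=s2[12] → C at s1[9]=s2[15] → C at s1[11]=s2[16]; all 7 bases appear in both, in order. Since dp[17][16] = 7, nothing longer is possible.

7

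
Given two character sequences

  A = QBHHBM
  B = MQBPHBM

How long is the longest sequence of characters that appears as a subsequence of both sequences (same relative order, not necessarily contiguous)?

5

Match Q [1,2] → B [2,3] → H [4,5] → B [5,6] → M [6,7] — 5 characters in the same relative order in both. The LCS DP gives dp[6][7] = 5, so this is optimal.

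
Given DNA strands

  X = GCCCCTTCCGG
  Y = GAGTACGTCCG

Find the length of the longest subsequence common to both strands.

6

Match G at X[1]=Y[3] → C at X[2]=Y[6] → T at X[7]=Y[8] → C at X[8]=Y[9] → C at X[9]=Y[10] → G at X[11]=Y[11] — 6 bases in the same relative order in both. The LCS DP gives dp[11][11] = 6, so this is optimal.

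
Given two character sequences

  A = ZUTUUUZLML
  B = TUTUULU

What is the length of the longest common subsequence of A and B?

5

Pick U [2,2] → T [3,3] → U [4,4] → U [5,5] → U [6,7]; all 5 characters appear in both, in order. The LCS DP gives dp[10][7] = 5, so this is optimal.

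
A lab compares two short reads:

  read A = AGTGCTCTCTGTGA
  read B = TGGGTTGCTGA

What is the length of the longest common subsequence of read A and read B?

Match G at read A[2]=read B[3], G at read A[4]=read B[4], T at read A[6]=read B[5], T at read A[8]=read B[6], C at read A[9]=read B[8], T at read A[12]=read B[9], G at read A[13]=read B[10], A at read A[14]=read B[11] — 8 bases in the same relative order in both. dp[14][11] = 8 confirms this is the maximum.

8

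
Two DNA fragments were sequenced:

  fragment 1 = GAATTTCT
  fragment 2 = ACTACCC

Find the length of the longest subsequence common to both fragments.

3

Taking A (fragment 1 #2, fragment 2 #1) → A (fragment 1 #3, fragment 2 #4) → C (fragment 1 #7, fragment 2 #7) gives a common subsequence of length 3. Since dp[8][7] = 3, nothing longer is possible.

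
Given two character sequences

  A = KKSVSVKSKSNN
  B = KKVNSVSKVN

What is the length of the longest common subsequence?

Pick K (A #1, B #1); then K (A #2, B #2); then V (A #4, B #3); then S (A #5, B #5); then V (A #6, B #6); then S (A #8, B #7); then K (A #9, B #8); then N (A #12, B #10); all 8 characters appear in both, in order. dp[12][10] = 8 confirms this is the maximum.

8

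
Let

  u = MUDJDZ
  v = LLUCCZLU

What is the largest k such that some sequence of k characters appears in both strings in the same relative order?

Let dp[i][j] be the LCS length of the first i characters of u and the first j characters of v. dp[i][j] = dp[i-1][j-1]+1 when the i-th and j-th characters match, else max(dp[i-1][j], dp[i][j-1]).
    ·  L  L  U  C  C  Z  L  U
 ·  0  0  0  0  0  0  0  0  0
 M  0  0  0  0  0  0  0  0  0
 U  0  0  0  1  1  1  1  1  1
 D  0  0  0  1  1  1  1  1  1
 J  0  0  0  1  1  1  1  1  1
 D  0  0  0  1  1  1  1  1  1
 Z  0  0  0  1  1  1  2  2  2
dp[6][8] = 2. One LCS (by backtracking along matches): UZ.

2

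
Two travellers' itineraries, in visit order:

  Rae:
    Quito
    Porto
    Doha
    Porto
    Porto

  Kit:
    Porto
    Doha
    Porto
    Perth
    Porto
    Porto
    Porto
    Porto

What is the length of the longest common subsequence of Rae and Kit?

Match Porto at Rae[2]=Kit[1]; then Doha at Rae[3]=Kit[2]; then Porto at Rae[4]=Kit[7]; then Porto at Rae[5]=Kit[8] — 4 stops in the same relative order in both. The LCS DP gives dp[5][8] = 4, so this is optimal.

4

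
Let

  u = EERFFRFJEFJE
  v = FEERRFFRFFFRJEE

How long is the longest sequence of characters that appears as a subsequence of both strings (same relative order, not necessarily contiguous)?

Pick E (u #1, v #2), then E (u #2, v #3), then R (u #3, v #5), then F (u #4, v #6), then F (u #5, v #7), then R (u #6, v #8), then F (u #7, v #11), then J (u #8, v #13), then E (u #9, v #14), then E (u #12, v #15); all 10 characters appear in both, in order. dp[12][15] = 10 confirms this is the maximum.

10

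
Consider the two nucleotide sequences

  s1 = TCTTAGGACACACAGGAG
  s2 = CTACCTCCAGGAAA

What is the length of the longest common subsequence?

Match C [2,1] → T [4,2] → A [5,3] → C [9,5] → C [11,7] → C [13,8] → A [14,9] → G [15,10] → G [16,11] → A [17,14] — 10 bases in the same relative order in both. Since dp[18][14] = 10, nothing longer is possible.

10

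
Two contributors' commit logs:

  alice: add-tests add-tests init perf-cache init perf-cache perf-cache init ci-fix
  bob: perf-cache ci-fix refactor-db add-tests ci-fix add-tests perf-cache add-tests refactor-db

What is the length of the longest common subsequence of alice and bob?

3

Pick add-tests (alice #1, bob #4) → add-tests (alice #2, bob #6) → perf-cache (alice #4, bob #7); all 3 commits appear in both, in order. Since dp[9][9] = 3, nothing longer is possible.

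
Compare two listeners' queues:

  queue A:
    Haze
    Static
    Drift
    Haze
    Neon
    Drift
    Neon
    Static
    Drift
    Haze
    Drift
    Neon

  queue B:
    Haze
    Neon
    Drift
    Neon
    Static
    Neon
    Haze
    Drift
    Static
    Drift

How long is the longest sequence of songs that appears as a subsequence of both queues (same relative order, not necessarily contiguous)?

One common subsequence of length 7: Haze [4,1]; then Neon [5,2]; then Drift [6,3]; then Neon [7,4]; then Static [8,5]; then Drift [9,8]; then Drift [11,10]. The LCS DP gives dp[12][10] = 7, so this is optimal.

7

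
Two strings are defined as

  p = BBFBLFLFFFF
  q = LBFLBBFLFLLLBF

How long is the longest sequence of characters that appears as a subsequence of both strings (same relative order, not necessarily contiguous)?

7

Match B [1,5], B [2,6], F [3,7], L [5,8], F [6,9], L [7,12], F [11,14] — 7 characters in the same relative order in both, and the DP table's final entry dp[11][14] is also 7, so no common subsequence is longer.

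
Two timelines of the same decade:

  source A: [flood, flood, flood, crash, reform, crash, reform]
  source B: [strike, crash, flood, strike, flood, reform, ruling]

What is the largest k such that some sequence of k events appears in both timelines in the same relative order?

One common subsequence of length 3: flood (source A #1, source B #3) → flood (source A #3, source B #5) → reform (source A #5, source B #6). dp[7][7] = 3 confirms this is the maximum.

3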